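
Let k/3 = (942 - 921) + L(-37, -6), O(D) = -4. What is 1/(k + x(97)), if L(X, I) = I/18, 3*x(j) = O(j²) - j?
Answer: 3/85 ≈ 0.035294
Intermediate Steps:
x(j) = -4/3 - j/3 (x(j) = (-4 - j)/3 = -4/3 - j/3)
L(X, I) = I/18 (L(X, I) = I*(1/18) = I/18)
k = 62 (k = 3*((942 - 921) + (1/18)*(-6)) = 3*(21 - ⅓) = 3*(62/3) = 62)
1/(k + x(97)) = 1/(62 + (-4/3 - ⅓*97)) = 1/(62 + (-4/3 - 97/3)) = 1/(62 - 101/3) = 1/(85/3) = 3/85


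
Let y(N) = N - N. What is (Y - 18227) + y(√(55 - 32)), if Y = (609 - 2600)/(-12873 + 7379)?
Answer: -100137147/5494 ≈ -18227.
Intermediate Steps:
Y = 1991/5494 (Y = -1991/(-5494) = -1991*(-1/5494) = 1991/5494 ≈ 0.36240)
y(N) = 0
(Y - 18227) + y(√(55 - 32)) = (1991/5494 - 18227) + 0 = -100137147/5494 + 0 = -100137147/5494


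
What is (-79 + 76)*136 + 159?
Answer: -249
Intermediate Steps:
(-79 + 76)*136 + 159 = -3*136 + 159 = -408 + 159 = -249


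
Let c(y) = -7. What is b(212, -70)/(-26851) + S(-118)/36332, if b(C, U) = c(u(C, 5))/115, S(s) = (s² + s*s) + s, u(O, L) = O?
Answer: 42813375387/56094155590 ≈ 0.76324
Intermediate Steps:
S(s) = s + 2*s² (S(s) = (s² + s²) + s = 2*s² + s = s + 2*s²)
b(C, U) = -7/115
b(212, -70)/(-26851) + S(-118)/36332 = -7/115/(-26851) - 118*(1 + 2*(-118))/36332 = -7/115*(-1/26851) - 118*(1 - 236)*(1/36332) = 7/3087865 - 118*(-235)*(1/36332) = 7/3087865 + 27730*(1/36332) = 7/3087865 + 13865/18166 = 42813375387/56094155590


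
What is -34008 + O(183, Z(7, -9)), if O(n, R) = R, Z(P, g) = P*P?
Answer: -33959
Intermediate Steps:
Z(P, g) = P**2
-34008 + O(183, Z(7, -9)) = -34008 + 7**2 = -34008 + 49 = -33959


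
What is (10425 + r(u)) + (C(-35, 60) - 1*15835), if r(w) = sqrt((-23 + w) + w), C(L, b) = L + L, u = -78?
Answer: -5480 + I*sqrt(179) ≈ -5480.0 + 13.379*I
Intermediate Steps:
C(L, b) = 2*L
r(w) = sqrt(-23 + 2*w)
(10425 + r(u)) + (C(-35, 60) - 1*15835) = (10425 + sqrt(-23 + 2*(-78))) + (2*(-35) - 1*15835) = (10425 + sqrt(-23 - 156)) + (-70 - 15835) = (10425 + sqrt(-179)) - 15905 = (10425 + I*sqrt(179)) - 15905 = -5480 + I*sqrt(179)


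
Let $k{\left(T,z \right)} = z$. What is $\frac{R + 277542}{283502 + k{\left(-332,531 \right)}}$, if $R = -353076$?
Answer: $- \frac{75534}{284033} \approx -0.26593$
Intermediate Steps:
$\frac{R + 277542}{283502 + k{\left(-332,531 \right)}} = \frac{-353076 + 277542}{283502 + 531} = - \frac{75534}{284033}$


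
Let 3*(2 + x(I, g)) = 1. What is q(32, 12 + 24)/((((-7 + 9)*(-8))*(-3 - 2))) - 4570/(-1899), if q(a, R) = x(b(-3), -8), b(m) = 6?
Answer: 72487/30384 ≈ 2.3857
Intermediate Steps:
x(I, g) = -5/3 (x(I, g) = -2 + (1/3)*1 = -2 + 1/3 = -5/3)
q(a, R) = -5/3
q(32, 12 + 24)/((((-7 + 9)*(-8))*(-3 - 2))) - 4570/(-1899) = -5*(-1/(8*(-7 + 9)*(-3 - 2)))/3 - 4570/(-1899) = -5/(3*((2*(-8))*(-5))) - 4570*(-1/1899) = -5/(3*((-16*(-5)))) + 4570/1899 = -5/3/80 + 4570/1899 = -5/3*1/80 + 4570/1899 = -1/48 + 4570/1899 = 72487/30384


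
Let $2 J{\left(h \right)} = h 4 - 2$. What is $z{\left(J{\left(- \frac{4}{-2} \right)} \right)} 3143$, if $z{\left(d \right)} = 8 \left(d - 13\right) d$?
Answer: $-754320$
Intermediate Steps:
$J{\left(h \right)} = -1 + 2 h$ ($J{\left(h \right)} = \frac{h 4 - 2}{2} = \frac{4 h - 2}{2} = \frac{-2 + 4 h}{2} = -1 + 2 h$)
$z{\left(d \right)} = d \left(-104 + 8 d\right)$ ($z{\left(d \right)} = 8 \left(-13 + d\right) d = \left(-104 + 8 d\right) d = d \left(-104 + 8 d\right)$)
$z{\left(J{\left(- \frac{4}{-2} \right)} \right)} 3143 = 8 \left(-1 + 2 \left(- \frac{4}{-2}\right)\right) \left(-13 - \left(1 - 2 \left(- \frac{4}{-2}\right)\right)\right) 3143 = 8 \left(-1 + 2 \left(\left(-4\right) \left(- \frac{1}{2}\right)\right)\right) \left(-13 - \left(1 - 2 \left(\left(-4\right) \left(- \frac{1}{2}\right)\right)\right)\right) 3143 = 8 \left(-1 + 2 \cdot 2\right) \left(-13 + \left(-1 + 2 \cdot 2\right)\right) 3143 = 8 \left(-1 + 4\right) \left(-13 + \left(-1 + 4\right)\right) 3143 = 8 \cdot 3 \left(-13 + 3\right) 3143 = 8 \cdot 3 \left(-10\right) 3143 = \left(-240\right) 3143 = -754320$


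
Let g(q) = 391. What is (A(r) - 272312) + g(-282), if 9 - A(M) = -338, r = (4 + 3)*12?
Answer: -271574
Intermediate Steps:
r = 84 (r = 7*12 = 84)
A(M) = 347 (A(M) = 9 - 1*(-338) = 9 + 338 = 347)
(A(r) - 272312) + g(-282) = (347 - 272312) + 391 = -271965 + 391 = -271574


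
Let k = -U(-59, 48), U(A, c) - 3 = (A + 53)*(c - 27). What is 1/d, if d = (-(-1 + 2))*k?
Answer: -1/123 ≈ -0.0081301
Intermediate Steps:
U(A, c) = 3 + (-27 + c)*(53 + A) (U(A, c) = 3 + (A + 53)*(c - 27) = 3 + (53 + A)*(-27 + c) = 3 + (-27 + c)*(53 + A))
k = 123 (k = -(-1428 - 27*(-59) + 53*48 - 59*48) = -(-1428 + 1593 + 2544 - 2832) = -1*(-123) = 123)
d = -123 (d = -(-1 + 2)*123 = -1*1*123 = -1*123 = -123)
1/d = 1/(-123) = -1/123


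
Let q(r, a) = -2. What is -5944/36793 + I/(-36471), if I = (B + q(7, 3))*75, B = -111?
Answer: 31679017/447292501 ≈ 0.070824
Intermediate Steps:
I = -8475 (I = (-111 - 2)*75 = -113*75 = -8475)
-5944/36793 + I/(-36471) = -5944/36793 - 8475/(-36471) = -5944*1/36793 - 8475*(-1/36471) = -5944/36793 + 2825/12157 = 31679017/447292501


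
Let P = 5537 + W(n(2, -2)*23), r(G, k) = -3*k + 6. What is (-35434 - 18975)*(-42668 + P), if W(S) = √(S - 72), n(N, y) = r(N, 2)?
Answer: 2020260579 - 326454*I*√2 ≈ 2.0203e+9 - 4.6168e+5*I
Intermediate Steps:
r(G, k) = 6 - 3*k
n(N, y) = 0 (n(N, y) = 6 - 3*2 = 6 - 6 = 0)
W(S) = √(-72 + S)
P = 5537 + 6*I*√2 (P = 5537 + √(-72 + 0*23) = 5537 + √(-72 + 0) = 5537 + √(-72) = 5537 + 6*I*√2 ≈ 5537.0 + 8.4853*I)
(-35434 - 18975)*(-42668 + P) = (-35434 - 18975)*(-42668 + (5537 + 6*I*√2)) = -54409*(-37131 + 6*I*√2) = 2020260579 - 326454*I*√2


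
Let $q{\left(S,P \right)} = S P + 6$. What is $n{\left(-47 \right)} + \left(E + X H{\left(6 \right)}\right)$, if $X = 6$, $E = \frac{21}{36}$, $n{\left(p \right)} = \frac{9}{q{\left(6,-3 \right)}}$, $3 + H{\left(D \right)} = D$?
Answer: $\frac{107}{6} \approx 17.833$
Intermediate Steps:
$q{\left(S,P \right)} = 6 + P S$ ($q{\left(S,P \right)} = P S + 6 = 6 + P S$)
$H{\left(D \right)} = -3 + D$
$n{\left(p \right)} = - \frac{3}{4}$ ($n{\left(p \right)} = \frac{9}{6 - 18} = \frac{9}{-12} = 9 \left(- \frac{1}{12}\right) = - \frac{3}{4}$)
$E = \frac{7}{12}$ ($E = 21 \cdot \frac{1}{36} = \frac{7}{12} \approx 0.58333$)
$n{\left(-47 \right)} + \left(E + X H{\left(6 \right)}\right) = - \frac{3}{4} + \left(\frac{7}{12} + 6 \left(-3 + 6\right)\right) = - \frac{3}{4} + \left(\frac{7}{12} + 6 \cdot 3\right) = - \frac{3}{4} + \left(\frac{7}{12} + 18\right) = - \frac{3}{4} + \frac{223}{12} = \frac{107}{6}$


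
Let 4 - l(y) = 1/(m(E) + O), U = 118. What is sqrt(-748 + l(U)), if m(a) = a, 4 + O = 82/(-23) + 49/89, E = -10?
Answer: I*sqrt(902444780341)/34829 ≈ 27.275*I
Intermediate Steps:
O = -14359/2047 (O = -4 + (82/(-23) + 49/89) = -4 + (82*(-1/23) + 49*(1/89)) = -4 + (-82/23 + 49/89) = -4 - 6171/2047 = -14359/2047 ≈ -7.0147)
l(y) = 141363/34829 (l(y) = 4 - 1/(-10 - 14359/2047) = 4 - 1/(-34829/2047) = 4 - 1*(-2047/34829) = 4 + 2047/34829 = 141363/34829)
sqrt(-748 + l(U)) = sqrt(-748 + 141363/34829) = sqrt(-25910729/34829) = I*sqrt(902444780341)/34829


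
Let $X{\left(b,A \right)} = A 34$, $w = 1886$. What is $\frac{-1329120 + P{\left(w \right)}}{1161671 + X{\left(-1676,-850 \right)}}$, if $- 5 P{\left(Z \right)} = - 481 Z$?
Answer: $- \frac{5738434}{5663855} \approx -1.0132$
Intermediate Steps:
$X{\left(b,A \right)} = 34 A$
$P{\left(Z \right)} = \frac{481 Z}{5}$ ($P{\left(Z \right)} = - \frac{\left(-481\right) Z}{5} = \frac{481 Z}{5}$)
$\frac{-1329120 + P{\left(w \right)}}{1161671 + X{\left(-1676,-850 \right)}} = \frac{-1329120 + \frac{481}{5} \cdot 1886}{1161671 + 34 \left(-850\right)} = \frac{-1329120 + \frac{907166}{5}}{1161671 - 28900} = - \frac{5738434}{5 \cdot 1132771} = \left(- \frac{5738434}{5}\right) \frac{1}{1132771} = - \frac{5738434}{5663855}$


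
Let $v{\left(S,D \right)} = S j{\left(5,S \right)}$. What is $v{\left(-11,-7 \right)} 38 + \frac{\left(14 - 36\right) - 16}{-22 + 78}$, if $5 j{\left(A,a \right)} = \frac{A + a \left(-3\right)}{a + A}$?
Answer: $\frac{222091}{420} \approx 528.79$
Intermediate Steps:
$j{\left(A,a \right)} = \frac{A - 3 a}{5 \left(A + a\right)}$ ($j{\left(A,a \right)} = \frac{\left(A + a \left(-3\right)\right) \frac{1}{a + A}}{5} = \frac{\left(A - 3 a\right) \frac{1}{A + a}}{5} = \frac{\frac{1}{A + a} \left(A - 3 a\right)}{5} = \frac{A - 3 a}{5 \left(A + a\right)}$)
$v{\left(S,D \right)} = \frac{S \left(5 - 3 S\right)}{5 \left(5 + S\right)}$ ($v{\left(S,D \right)} = S \frac{5 - 3 S}{5 \left(5 + S\right)} = \frac{S \left(5 - 3 S\right)}{5 \left(5 + S\right)}$)
$v{\left(-11,-7 \right)} 38 + \frac{\left(14 - 36\right) - 16}{-22 + 78} = \frac{1}{5} \left(-11\right) \frac{1}{5 - 11} \left(5 - -33\right) 38 + \frac{\left(14 - 36\right) - 16}{-22 + 78} = \frac{1}{5} \left(-11\right) \frac{1}{-6} \left(5 + 33\right) 38 + \frac{-22 - 16}{56} = \frac{1}{5} \left(-11\right) \left(- \frac{1}{6}\right) 38 \cdot 38 - \frac{19}{28} = \frac{209}{15} \cdot 38 - \frac{19}{28} = \frac{7942}{15} - \frac{19}{28} = \frac{222091}{420}$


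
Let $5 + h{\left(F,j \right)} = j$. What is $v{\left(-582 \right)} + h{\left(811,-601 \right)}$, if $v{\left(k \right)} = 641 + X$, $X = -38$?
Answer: $-3$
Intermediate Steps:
$v{\left(k \right)} = 603$ ($v{\left(k \right)} = 641 - 38 = 603$)
$h{\left(F,j \right)} = -5 + j$
$v{\left(-582 \right)} + h{\left(811,-601 \right)} = 603 - 606 = -3$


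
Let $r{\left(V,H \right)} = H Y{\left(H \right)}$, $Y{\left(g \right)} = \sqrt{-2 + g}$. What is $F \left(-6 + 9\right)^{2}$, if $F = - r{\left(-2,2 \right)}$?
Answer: $0$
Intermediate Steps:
$r{\left(V,H \right)} = H \sqrt{-2 + H}$
$F = 0$ ($F = - 2 \sqrt{-2 + 2} = - 2 \sqrt{0} = - 2 \cdot 0 = \left(-1\right) 0 = 0$)
$F \left(-6 + 9\right)^{2} = 0 \left(-6 + 9\right)^{2} = 0 \cdot 3^{2} = 0 \cdot 9 = 0$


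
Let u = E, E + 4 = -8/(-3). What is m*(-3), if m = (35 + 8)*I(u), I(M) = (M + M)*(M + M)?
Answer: -2752/3 ≈ -917.33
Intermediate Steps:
E = -4/3 (E = -4 - 8/(-3) = -4 - 8*(-⅓) = -4 + 8/3 = -4/3 ≈ -1.3333)
u = -4/3 ≈ -1.3333
I(M) = 4*M² (I(M) = (2*M)*(2*M) = 4*M²)
m = 2752/9 (m = (35 + 8)*(4*(-4/3)²) = 43*(4*(16/9)) = 43*(64/9) = 2752/9 ≈ 305.78)
m*(-3) = (2752/9)*(-3) = -2752/3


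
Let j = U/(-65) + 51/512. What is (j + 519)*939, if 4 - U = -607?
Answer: 1225236309/2560 ≈ 4.7861e+5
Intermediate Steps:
U = 611 (U = 4 - 1*(-607) = 4 + 607 = 611)
j = -23809/2560 (j = 611/(-65) + 51/512 = 611*(-1/65) + 51*(1/512) = -47/5 + 51/512 = -23809/2560 ≈ -9.3004)
(j + 519)*939 = (-23809/2560 + 519)*939 = (1304831/2560)*939 = 1225236309/2560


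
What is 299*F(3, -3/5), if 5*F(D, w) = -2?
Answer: -598/5 ≈ -119.60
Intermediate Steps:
F(D, w) = -⅖ (F(D, w) = (⅕)*(-2) = -⅖)
299*F(3, -3/5) = 299*(-⅖) = -598/5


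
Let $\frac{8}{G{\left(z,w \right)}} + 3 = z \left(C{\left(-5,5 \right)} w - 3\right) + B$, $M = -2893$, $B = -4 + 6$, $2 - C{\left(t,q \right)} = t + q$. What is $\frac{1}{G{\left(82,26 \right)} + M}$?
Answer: $- \frac{4017}{11621173} \approx -0.00034566$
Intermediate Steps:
$C{\left(t,q \right)} = 2 - q - t$ ($C{\left(t,q \right)} = 2 - \left(t + q\right) = 2 - \left(q + t\right) = 2 - q - t$)
$B = 2$
$G{\left(z,w \right)} = \frac{8}{-1 + z \left(-3 + 2 w\right)}$ ($G{\left(z,w \right)} = \frac{8}{-3 + \left(z \left(\left(2 - 5 - -5\right) w - 3\right) + 2\right)} = \frac{8}{-3 + \left(z \left(\left(2 - 5 + 5\right) w - 3\right) + 2\right)} = \frac{8}{-3 + \left(z \left(2 w - 3\right) + 2\right)} = \frac{8}{-3 + \left(z \left(-3 + 2 w\right) + 2\right)} = \frac{8}{-3 + \left(2 + z \left(-3 + 2 w\right)\right)} = \frac{8}{-1 + z \left(-3 + 2 w\right)}$)
$\frac{1}{G{\left(82,26 \right)} + M} = \frac{1}{\frac{8}{-1 - 246 + 2 \cdot 26 \cdot 82} - 2893} = \frac{1}{\frac{8}{-1 - 246 + 4264} - 2893} = \frac{1}{\frac{8}{4017} - 2893} = \frac{1}{- \frac{11621173}{4017}} = - \frac{4017}{11621173}$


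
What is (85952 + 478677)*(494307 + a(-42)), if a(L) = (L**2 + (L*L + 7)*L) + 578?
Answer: 238424193943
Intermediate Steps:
a(L) = 578 + L**2 + L*(7 + L**2) (a(L) = (L**2 + (L**2 + 7)*L) + 578 = (L**2 + (7 + L**2)*L) + 578 = (L**2 + L*(7 + L**2)) + 578 = 578 + L**2 + L*(7 + L**2))
(85952 + 478677)*(494307 + a(-42)) = (85952 + 478677)*(494307 + (578 + (-42)**2 + (-42)**3 + 7*(-42))) = 564629*(494307 + (578 + 1764 - 74088 - 294)) = 564629*(494307 - 72040) = 564629*422267 = 238424193943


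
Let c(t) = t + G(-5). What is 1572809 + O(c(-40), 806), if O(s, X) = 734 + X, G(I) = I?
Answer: 1574349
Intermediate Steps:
c(t) = -5 + t (c(t) = t - 5 = -5 + t)
1572809 + O(c(-40), 806) = 1572809 + (734 + 806) = 1572809 + 1540 = 1574349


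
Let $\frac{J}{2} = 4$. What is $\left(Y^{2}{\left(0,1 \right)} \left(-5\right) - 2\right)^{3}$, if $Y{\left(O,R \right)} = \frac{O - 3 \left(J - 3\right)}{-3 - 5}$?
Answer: $- \frac{1967221277}{262144} \approx -7504.4$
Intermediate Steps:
$J = 8$ ($J = 2 \cdot 4 = 8$)
$Y{\left(O,R \right)} = \frac{15}{8} - \frac{O}{8}$ ($Y{\left(O,R \right)} = \frac{O - 3 \left(8 - 3\right)}{-3 - 5} = \frac{O - 15}{-8} = \left(O - 15\right) \left(- \frac{1}{8}\right) = \left(-15 + O\right) \left(- \frac{1}{8}\right) = \frac{15}{8} - \frac{O}{8}$)
$\left(Y^{2}{\left(0,1 \right)} \left(-5\right) - 2\right)^{3} = \left(\left(\frac{15}{8} - 0\right)^{2} \left(-5\right) - 2\right)^{3} = \left(\left(\frac{15}{8} + 0\right)^{2} \left(-5\right) - 2\right)^{3} = \left(\left(\frac{15}{8}\right)^{2} \left(-5\right) - 2\right)^{3} = \left(\frac{225}{64} \left(-5\right) - 2\right)^{3} = \left(- \frac{1125}{64} - 2\right)^{3} = \left(- \frac{1253}{64}\right)^{3} = - \frac{1967221277}{262144}$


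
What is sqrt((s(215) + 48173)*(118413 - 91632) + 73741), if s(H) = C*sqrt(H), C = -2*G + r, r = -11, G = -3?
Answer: sqrt(1290194854 - 133905*sqrt(215)) ≈ 35892.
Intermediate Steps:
C = -5 (C = -2*(-3) - 11 = 6 - 11 = -5)
s(H) = -5*sqrt(H)
sqrt((s(215) + 48173)*(118413 - 91632) + 73741) = sqrt((-5*sqrt(215) + 48173)*(118413 - 91632) + 73741) = sqrt((48173 - 5*sqrt(215))*26781 + 73741) = sqrt((1290121113 - 133905*sqrt(215)) + 73741) = sqrt(1290194854 - 133905*sqrt(215))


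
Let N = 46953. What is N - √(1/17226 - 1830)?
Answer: 46953 - I*√60336130206/5742 ≈ 46953.0 - 42.779*I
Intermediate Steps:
N - √(1/17226 - 1830) = 46953 - √(1/17226 - 1830) = 46953 - √(-31523579/17226) = 46953 - I*√60336130206/5742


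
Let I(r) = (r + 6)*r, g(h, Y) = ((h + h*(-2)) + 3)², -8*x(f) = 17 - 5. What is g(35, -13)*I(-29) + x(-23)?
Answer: 1366013/2 ≈ 6.8301e+5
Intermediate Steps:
x(f) = -3/2 (x(f) = -(17 - 5)/8 = -⅛*12 = -3/2)
g(h, Y) = (3 - h)² (g(h, Y) = ((h - 2*h) + 3)² = (-h + 3)² = (3 - h)²)
I(r) = r*(6 + r) (I(r) = (6 + r)*r = r*(6 + r))
g(35, -13)*I(-29) + x(-23) = (-3 + 35)²*(-29*(6 - 29)) - 3/2 = 32²*(-29*(-23)) - 3/2 = 1024*667 - 3/2 = 683008 - 3/2 = 1366013/2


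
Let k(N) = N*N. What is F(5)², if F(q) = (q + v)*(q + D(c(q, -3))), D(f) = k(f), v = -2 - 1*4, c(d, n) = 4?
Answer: 441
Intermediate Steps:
v = -6 (v = -2 - 4 = -6)
k(N) = N²
D(f) = f²
F(q) = (-6 + q)*(16 + q) (F(q) = (q - 6)*(q + 4²) = (-6 + q)*(q + 16) = (-6 + q)*(16 + q))
F(5)² = (-96 + 5² + 10*5)² = (-96 + 25 + 50)² = (-21)² = 441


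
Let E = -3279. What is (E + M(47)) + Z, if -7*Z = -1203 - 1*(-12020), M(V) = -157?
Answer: -34869/7 ≈ -4981.3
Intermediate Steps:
Z = -10817/7 (Z = -(-1203 - 1*(-12020))/7 = -(-1203 + 12020)/7 = -⅐*10817 = -10817/7 ≈ -1545.3)
(E + M(47)) + Z = (-3279 - 157) - 10817/7 = -3436 - 10817/7 = -34869/7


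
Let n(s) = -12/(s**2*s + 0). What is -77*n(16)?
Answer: 231/1024 ≈ 0.22559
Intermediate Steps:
n(s) = -12/s**3 (n(s) = -12/(s**3 + 0) = -12/s**3)
-77*n(16) = -(-924)/16**3 = -(-924)/4096 = -77*(-3/1024) = 231/1024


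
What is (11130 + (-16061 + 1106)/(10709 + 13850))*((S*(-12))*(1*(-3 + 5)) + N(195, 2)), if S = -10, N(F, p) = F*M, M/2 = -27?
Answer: -2812531897350/24559 ≈ -1.1452e+8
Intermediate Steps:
M = -54 (M = 2*(-27) = -54)
N(F, p) = -54*F (N(F, p) = F*(-54) = -54*F)
(11130 + (-16061 + 1106)/(10709 + 13850))*((S*(-12))*(1*(-3 + 5)) + N(195, 2)) = (11130 + (-16061 + 1106)/(10709 + 13850))*((-10*(-12))*(1*(-3 + 5)) - 54*195) = (11130 - 14955/24559)*(120*(1*2) - 10530) = (11130 - 14955*1/24559)*(120*2 - 10530) = (11130 - 14955/24559)*(240 - 10530) = (273326715/24559)*(-10290) = -2812531897350/24559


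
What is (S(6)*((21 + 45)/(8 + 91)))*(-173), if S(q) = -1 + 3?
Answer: -692/3 ≈ -230.67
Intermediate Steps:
S(q) = 2
(S(6)*((21 + 45)/(8 + 91)))*(-173) = (2*((21 + 45)/(8 + 91)))*(-173) = (2*(66/99))*(-173) = (2*(66*(1/99)))*(-173) = (2*(2/3))*(-173) = (4/3)*(-173) = -692/3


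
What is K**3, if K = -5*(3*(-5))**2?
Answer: -1423828125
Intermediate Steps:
K = -1125 (K = -5*(-15)**2 = -5*225 = -1125)
K**3 = (-1125)**3 = -1423828125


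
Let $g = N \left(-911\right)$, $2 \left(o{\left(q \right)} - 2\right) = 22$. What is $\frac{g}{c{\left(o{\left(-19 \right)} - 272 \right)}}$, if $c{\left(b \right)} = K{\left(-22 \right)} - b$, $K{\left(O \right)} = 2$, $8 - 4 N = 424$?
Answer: $\frac{94744}{261} \approx 363.0$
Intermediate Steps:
$N = -104$ ($N = 2 - 106 = -104$)
$o{\left(q \right)} = 13$ ($o{\left(q \right)} = 2 + \frac{1}{2} \cdot 22 = 2 + 11 = 13$)
$g = 94744$ ($g = \left(-104\right) \left(-911\right) = 94744$)
$c{\left(b \right)} = 2 - b$
$\frac{g}{c{\left(o{\left(-19 \right)} - 272 \right)}} = \frac{94744}{2 - \left(13 - 272\right)} = \frac{94744}{2 - -259} = \frac{94744}{2 + 259} = \frac{94744}{261}$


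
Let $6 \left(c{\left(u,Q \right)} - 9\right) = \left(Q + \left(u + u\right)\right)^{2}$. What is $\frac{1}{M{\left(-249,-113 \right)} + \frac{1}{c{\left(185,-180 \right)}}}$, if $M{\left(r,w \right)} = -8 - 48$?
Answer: $- \frac{18077}{1012309} \approx -0.017857$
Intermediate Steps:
$M{\left(r,w \right)} = -56$ ($M{\left(r,w \right)} = -8 - 48 = -56$)
$c{\left(u,Q \right)} = 9 + \frac{\left(Q + 2 u\right)^{2}}{6}$ ($c{\left(u,Q \right)} = 9 + \frac{\left(Q + \left(u + u\right)\right)^{2}}{6} = 9 + \frac{\left(Q + 2 u\right)^{2}}{6}$)
$\frac{1}{M{\left(-249,-113 \right)} + \frac{1}{c{\left(185,-180 \right)}}} = \frac{1}{-56 + \frac{1}{9 + \frac{\left(-180 + 2 \cdot 185\right)^{2}}{6}}} = \frac{1}{-56 + \frac{1}{9 + \frac{\left(-180 + 370\right)^{2}}{6}}} = \frac{1}{-56 + \frac{1}{9 + \frac{190^{2}}{6}}} = \frac{1}{-56 + \frac{1}{9 + \frac{1}{6} \cdot 36100}} = \frac{1}{-56 + \frac{1}{9 + \frac{18050}{3}}} = \frac{1}{-56 + \frac{1}{\frac{18077}{3}}} = \frac{1}{-56 + \frac{3}{18077}} = \frac{1}{- \frac{1012309}{18077}} = - \frac{18077}{1012309}$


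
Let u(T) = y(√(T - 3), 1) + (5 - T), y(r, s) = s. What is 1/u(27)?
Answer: -1/21 ≈ -0.047619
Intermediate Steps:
u(T) = 6 - T (u(T) = 1 + (5 - T) = 6 - T)
1/u(27) = 1/(6 - 1*27) = 1/(6 - 27) = 1/(-21) = -1/21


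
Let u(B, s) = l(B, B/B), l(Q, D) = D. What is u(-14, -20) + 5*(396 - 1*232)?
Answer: 821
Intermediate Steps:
u(B, s) = 1 (u(B, s) = B/B = 1)
u(-14, -20) + 5*(396 - 1*232) = 1 + 5*(396 - 1*232) = 1 + 5*(396 - 232) = 1 + 5*164 = 1 + 820 = 821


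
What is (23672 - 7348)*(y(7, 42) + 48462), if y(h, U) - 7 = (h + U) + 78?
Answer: 793281104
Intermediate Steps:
y(h, U) = 85 + U + h (y(h, U) = 7 + ((h + U) + 78) = 7 + ((U + h) + 78) = 7 + (78 + U + h) = 85 + U + h)
(23672 - 7348)*(y(7, 42) + 48462) = (23672 - 7348)*((85 + 42 + 7) + 48462) = 16324*(134 + 48462) = 16324*48596 = 793281104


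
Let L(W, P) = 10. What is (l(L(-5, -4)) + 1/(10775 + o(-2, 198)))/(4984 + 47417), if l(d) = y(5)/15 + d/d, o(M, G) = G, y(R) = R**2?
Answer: 87787/1724988519 ≈ 5.0891e-5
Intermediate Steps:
l(d) = 8/3 (l(d) = 5**2/15 + d/d = 25*(1/15) + 1 = 5/3 + 1 = 8/3)
(l(L(-5, -4)) + 1/(10775 + o(-2, 198)))/(4984 + 47417) = (8/3 + 1/(10775 + 198))/(4984 + 47417) = (8/3 + 1/10973)/52401 = (8/3 + 1/10973)*(1/52401) = (87787/32919)*(1/52401) = 87787/1724988519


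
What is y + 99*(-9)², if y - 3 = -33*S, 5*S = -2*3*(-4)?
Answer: 39318/5 ≈ 7863.6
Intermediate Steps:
S = 24/5 (S = (-2*3*(-4))/5 = (-6*(-4))/5 = (⅕)*24 = 24/5 ≈ 4.8000)
y = -777/5 (y = 3 - 33*24/5 = 3 - 792/5 = -777/5 ≈ -155.40)
y + 99*(-9)² = -777/5 + 99*(-9)² = -777/5 + 99*81 = -777/5 + 8019 = 39318/5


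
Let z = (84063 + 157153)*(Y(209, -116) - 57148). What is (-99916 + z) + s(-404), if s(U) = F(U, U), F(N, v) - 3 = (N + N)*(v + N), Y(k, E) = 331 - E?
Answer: -13676635465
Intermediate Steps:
F(N, v) = 3 + 2*N*(N + v) (F(N, v) = 3 + (N + N)*(v + N) = 3 + (2*N)*(N + v) = 3 + 2*N*(N + v))
z = -13677188416 (z = (84063 + 157153)*((331 - 1*(-116)) - 57148) = 241216*((331 + 116) - 57148) = 241216*(447 - 57148) = 241216*(-56701) = -13677188416)
s(U) = 3 + 4*U² (s(U) = 3 + 2*U² + 2*U*U = 3 + 2*U² + 2*U² = 3 + 4*U²)
(-99916 + z) + s(-404) = (-99916 - 13677188416) + (3 + 4*(-404)²) = -13677288332 + (3 + 4*163216) = -13677288332 + (3 + 652864) = -13677288332 + 652867 = -13676635465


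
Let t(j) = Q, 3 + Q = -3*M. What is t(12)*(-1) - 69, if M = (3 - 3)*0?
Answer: -66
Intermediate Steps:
M = 0 (M = 0*0 = 0)
Q = -3 (Q = -3 - 3*0 = -3 + 0 = -3)
t(j) = -3
t(12)*(-1) - 69 = -3*(-1) - 69 = 3 - 69 = -66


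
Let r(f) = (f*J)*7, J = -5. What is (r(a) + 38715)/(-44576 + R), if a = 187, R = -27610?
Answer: -16085/36093 ≈ -0.44565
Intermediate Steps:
r(f) = -35*f (r(f) = (f*(-5))*7 = -5*f*7 = -35*f)
(r(a) + 38715)/(-44576 + R) = (-35*187 + 38715)/(-44576 - 27610) = (-6545 + 38715)/(-72186) = 32170*(-1/72186) = -16085/36093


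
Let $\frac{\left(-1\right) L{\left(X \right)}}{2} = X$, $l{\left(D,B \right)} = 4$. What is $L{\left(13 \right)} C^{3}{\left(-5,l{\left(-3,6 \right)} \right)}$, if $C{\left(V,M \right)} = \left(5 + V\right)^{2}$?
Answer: $0$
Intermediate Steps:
$L{\left(X \right)} = - 2 X$
$L{\left(13 \right)} C^{3}{\left(-5,l{\left(-3,6 \right)} \right)} = \left(-2\right) 13 \left(\left(5 - 5\right)^{2}\right)^{3} = - 26 \left(0^{2}\right)^{3} = - 26 \cdot 0^{3} = \left(-26\right) 0 = 0$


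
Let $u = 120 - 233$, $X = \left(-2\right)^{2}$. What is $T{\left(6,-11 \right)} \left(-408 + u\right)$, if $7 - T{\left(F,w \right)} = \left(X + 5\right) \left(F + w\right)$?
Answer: $-27092$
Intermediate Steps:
$X = 4$
$T{\left(F,w \right)} = 7 - 9 F - 9 w$ ($T{\left(F,w \right)} = 7 - \left(4 + 5\right) \left(F + w\right) = 7 - 9 \left(F + w\right) = 7 - \left(9 F + 9 w\right) = 7 - 9 F - 9 w$)
$u = -113$ ($u = 120 - 233 = -113$)
$T{\left(6,-11 \right)} \left(-408 + u\right) = \left(7 - 54 - -99\right) \left(-408 - 113\right) = \left(7 - 54 + 99\right) \left(-521\right) = 52 \left(-521\right) = -27092$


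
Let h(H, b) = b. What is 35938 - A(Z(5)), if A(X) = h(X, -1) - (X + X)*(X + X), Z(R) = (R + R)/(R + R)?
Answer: 35943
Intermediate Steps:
Z(R) = 1 (Z(R) = (2*R)/((2*R)) = (2*R)*(1/(2*R)) = 1)
A(X) = -1 - 4*X**2 (A(X) = -1 - (X + X)*(X + X) = -1 - 2*X*2*X = -1 - 4*X**2)
35938 - A(Z(5)) = 35938 - (-1 - 4*1**2) = 35938 - (-1 - 4*1) = 35938 - (-1 - 4) = 35938 - 1*(-5) = 35938 + 5 = 35943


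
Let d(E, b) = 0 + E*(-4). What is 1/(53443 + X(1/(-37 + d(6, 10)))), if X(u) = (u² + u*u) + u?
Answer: 3721/198861344 ≈ 1.8712e-5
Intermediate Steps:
d(E, b) = -4*E (d(E, b) = 0 - 4*E = -4*E)
X(u) = u + 2*u² (X(u) = (u² + u²) + u = 2*u² + u = u + 2*u²)
1/(53443 + X(1/(-37 + d(6, 10)))) = 1/(53443 + (1 + 2/(-37 - 4*6))/(-37 - 4*6)) = 1/(53443 + (1 + 2/(-37 - 24))/(-37 - 24)) = 1/(53443 + (1 + 2/(-61))/(-61)) = 1/(53443 - (1 + 2*(-1/61))/61) = 1/(53443 - (1 - 2/61)/61) = 1/(53443 - 1/61*59/61) = 1/(53443 - 59/3721) = 1/(198861344/3721) = 3721/198861344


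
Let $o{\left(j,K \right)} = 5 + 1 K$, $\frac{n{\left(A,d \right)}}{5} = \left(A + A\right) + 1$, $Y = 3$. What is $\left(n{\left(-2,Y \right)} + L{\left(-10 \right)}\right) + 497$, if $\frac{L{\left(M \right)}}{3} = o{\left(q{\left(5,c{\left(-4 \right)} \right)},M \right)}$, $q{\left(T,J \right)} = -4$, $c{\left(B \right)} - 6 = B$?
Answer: $467$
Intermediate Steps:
$c{\left(B \right)} = 6 + B$
$n{\left(A,d \right)} = 5 + 10 A$ ($n{\left(A,d \right)} = 5 \left(\left(A + A\right) + 1\right) = 5 \left(2 A + 1\right) = 5 \left(1 + 2 A\right) = 5 + 10 A$)
$o{\left(j,K \right)} = 5 + K$
$L{\left(M \right)} = 15 + 3 M$ ($L{\left(M \right)} = 3 \left(5 + M\right) = 15 + 3 M$)
$\left(n{\left(-2,Y \right)} + L{\left(-10 \right)}\right) + 497 = \left(\left(5 + 10 \left(-2\right)\right) + \left(15 + 3 \left(-10\right)\right)\right) + 497 = \left(\left(5 - 20\right) + \left(15 - 30\right)\right) + 497 = \left(-15 - 15\right) + 497 = -30 + 497 = 467$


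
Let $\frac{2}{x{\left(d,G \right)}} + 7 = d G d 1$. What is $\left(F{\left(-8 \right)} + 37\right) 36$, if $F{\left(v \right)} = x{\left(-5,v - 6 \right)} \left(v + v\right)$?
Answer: $\frac{158892}{119} \approx 1335.2$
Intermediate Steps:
$x{\left(d,G \right)} = \frac{2}{-7 + G d^{2}}$ ($x{\left(d,G \right)} = \frac{2}{-7 + d G d 1} = \frac{2}{-7 + G d d 1} = \frac{2}{-7 + G d^{2} \cdot 1} = \frac{2}{-7 + G d^{2}}$)
$F{\left(v \right)} = \frac{4 v}{-157 + 25 v}$ ($F{\left(v \right)} = \frac{2}{-7 + \left(v - 6\right) \left(-5\right)^{2}} \left(v + v\right) = \frac{2}{-7 + \left(v - 6\right) 25} \cdot 2 v = \frac{2}{-7 + \left(-6 + v\right) 25} \cdot 2 v = \frac{2}{-7 + \left(-150 + 25 v\right)} 2 v = \frac{2}{-157 + 25 v} 2 v = \frac{4 v}{-157 + 25 v}$)
$\left(F{\left(-8 \right)} + 37\right) 36 = \left(4 \left(-8\right) \frac{1}{-157 + 25 \left(-8\right)} + 37\right) 36 = \left(4 \left(-8\right) \frac{1}{-157 - 200} + 37\right) 36 = \left(4 \left(-8\right) \frac{1}{-357} + 37\right) 36 = \left(4 \left(-8\right) \left(- \frac{1}{357}\right) + 37\right) 36 = \left(\frac{32}{357} + 37\right) 36 = \frac{13241}{357} \cdot 36 = \frac{158892}{119}$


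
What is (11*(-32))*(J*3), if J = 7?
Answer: -7392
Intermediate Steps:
(11*(-32))*(J*3) = (11*(-32))*(7*3) = -352*21 = -7392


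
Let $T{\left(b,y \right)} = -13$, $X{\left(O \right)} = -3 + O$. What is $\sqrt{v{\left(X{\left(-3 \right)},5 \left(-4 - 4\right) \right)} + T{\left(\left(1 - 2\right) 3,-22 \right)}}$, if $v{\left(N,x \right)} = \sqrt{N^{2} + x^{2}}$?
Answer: $\sqrt{-13 + 2 \sqrt{409}} \approx 5.239$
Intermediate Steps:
$\sqrt{v{\left(X{\left(-3 \right)},5 \left(-4 - 4\right) \right)} + T{\left(\left(1 - 2\right) 3,-22 \right)}} = \sqrt{\sqrt{\left(-3 - 3\right)^{2} + \left(5 \left(-4 - 4\right)\right)^{2}} - 13} = \sqrt{\sqrt{\left(-6\right)^{2} + \left(5 \left(-4 - 4\right)\right)^{2}} - 13} = \sqrt{\sqrt{36 + \left(5 \left(-8\right)\right)^{2}} - 13} = \sqrt{\sqrt{36 + \left(-40\right)^{2}} - 13} = \sqrt{\sqrt{36 + 1600} - 13} = \sqrt{\sqrt{1636} - 13} = \sqrt{2 \sqrt{409} - 13} = \sqrt{-13 + 2 \sqrt{409}}$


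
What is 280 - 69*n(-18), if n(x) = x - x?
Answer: 280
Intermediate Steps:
n(x) = 0
280 - 69*n(-18) = 280 - 69*0 = 280 + 0 = 280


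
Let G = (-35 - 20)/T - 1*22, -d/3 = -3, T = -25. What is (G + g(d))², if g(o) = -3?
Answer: 12996/25 ≈ 519.84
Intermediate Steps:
d = 9 (d = -3*(-3) = 9)
G = -99/5 (G = (-35 - 20)/(-25) - 1*22 = -55*(-1/25) - 22 = 11/5 - 22 = -99/5 ≈ -19.800)
(G + g(d))² = (-99/5 - 3)² = (-114/5)² = 12996/25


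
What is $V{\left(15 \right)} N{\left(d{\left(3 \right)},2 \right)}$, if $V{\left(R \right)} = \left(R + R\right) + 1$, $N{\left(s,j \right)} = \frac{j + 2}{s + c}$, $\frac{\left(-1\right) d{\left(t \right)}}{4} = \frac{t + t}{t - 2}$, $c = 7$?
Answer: $- \frac{124}{17} \approx -7.2941$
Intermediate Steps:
$d{\left(t \right)} = - \frac{8 t}{-2 + t}$ ($d{\left(t \right)} = - 4 \frac{t + t}{t - 2} = - 4 \frac{2 t}{-2 + t} = - \frac{8 t}{-2 + t}$)
$N{\left(s,j \right)} = \frac{2 + j}{7 + s}$ ($N{\left(s,j \right)} = \frac{j + 2}{s + 7} = \frac{2 + j}{7 + s}$)
$V{\left(R \right)} = 1 + 2 R$ ($V{\left(R \right)} = 2 R + 1 = 1 + 2 R$)
$V{\left(15 \right)} N{\left(d{\left(3 \right)},2 \right)} = \left(1 + 2 \cdot 15\right) \frac{2 + 2}{7 - \frac{24}{-2 + 3}} = \left(1 + 30\right) \frac{1}{7 - \frac{24}{1}} \cdot 4 = 31 \frac{1}{7 - 24 \cdot 1} \cdot 4 = 31 \frac{1}{7 - 24} \cdot 4 = 31 \frac{1}{-17} \cdot 4 = 31 \left(\left(- \frac{1}{17}\right) 4\right) = 31 \left(- \frac{4}{17}\right) = - \frac{124}{17}$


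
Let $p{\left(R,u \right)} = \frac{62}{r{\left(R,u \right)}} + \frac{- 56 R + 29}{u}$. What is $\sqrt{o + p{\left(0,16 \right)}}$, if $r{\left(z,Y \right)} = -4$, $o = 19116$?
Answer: $\frac{\sqrt{305637}}{4} \approx 138.21$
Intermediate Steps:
$p{\left(R,u \right)} = - \frac{31}{2} + \frac{29 - 56 R}{u}$ ($p{\left(R,u \right)} = \frac{62}{-4} + \frac{- 56 R + 29}{u} = 62 \left(- \frac{1}{4}\right) + \frac{29 - 56 R}{u} = - \frac{31}{2} + \frac{29 - 56 R}{u}$)
$\sqrt{o + p{\left(0,16 \right)}} = \sqrt{19116 + \frac{58 - 0 - 496}{2 \cdot 16}} = \sqrt{19116 + \frac{1}{2} \cdot \frac{1}{16} \left(58 + 0 - 496\right)} = \sqrt{19116 + \frac{1}{2} \cdot \frac{1}{16} \left(-438\right)} = \sqrt{19116 - \frac{219}{16}} = \sqrt{\frac{305637}{16}} = \frac{\sqrt{305637}}{4}$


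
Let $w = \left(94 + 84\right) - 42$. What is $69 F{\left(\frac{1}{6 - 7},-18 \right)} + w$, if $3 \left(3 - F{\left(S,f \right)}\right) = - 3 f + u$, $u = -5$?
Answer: $-784$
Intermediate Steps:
$w = 136$ ($w = 178 - 42 = 136$)
$F{\left(S,f \right)} = \frac{14}{3} + f$ ($F{\left(S,f \right)} = 3 - \frac{- 3 f - 5}{3} = 3 - \frac{-5 - 3 f}{3} = 3 + \left(\frac{5}{3} + f\right) = \frac{14}{3} + f$)
$69 F{\left(\frac{1}{6 - 7},-18 \right)} + w = 69 \left(\frac{14}{3} - 18\right) + 136 = 69 \left(- \frac{40}{3}\right) + 136 = -920 + 136 = -784$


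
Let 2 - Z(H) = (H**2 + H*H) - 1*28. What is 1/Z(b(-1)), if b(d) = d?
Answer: 1/28 ≈ 0.035714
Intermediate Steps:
Z(H) = 30 - 2*H**2 (Z(H) = 2 - ((H**2 + H*H) - 1*28) = 2 - ((H**2 + H**2) - 28) = 2 - (2*H**2 - 28) = 2 - (-28 + 2*H**2) = 2 + (28 - 2*H**2) = 30 - 2*H**2)
1/Z(b(-1)) = 1/(30 - 2*(-1)**2) = 1/(30 - 2*1) = 1/(30 - 2) = 1/28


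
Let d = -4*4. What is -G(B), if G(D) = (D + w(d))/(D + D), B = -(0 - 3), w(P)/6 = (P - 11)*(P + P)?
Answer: -1729/2 ≈ -864.50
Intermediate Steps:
d = -16
w(P) = 12*P*(-11 + P) (w(P) = 6*((P - 11)*(P + P)) = 6*((-11 + P)*(2*P)) = 6*(2*P*(-11 + P)) = 12*P*(-11 + P))
B = 3 (B = -1*(-3) = 3)
G(D) = (5184 + D)/(2*D) (G(D) = (D + 12*(-16)*(-11 - 16))/(D + D) = (D + 12*(-16)*(-27))/((2*D)) = (D + 5184)*(1/(2*D)) = (5184 + D)*(1/(2*D)) = (5184 + D)/(2*D))
-G(B) = -(5184 + 3)/(2*3) = -5187/(2*3) = -1*1729/2 = -1729/2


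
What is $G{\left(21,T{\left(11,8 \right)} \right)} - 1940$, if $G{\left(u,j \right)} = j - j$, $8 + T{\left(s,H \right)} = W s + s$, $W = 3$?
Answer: $-1940$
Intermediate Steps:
$T{\left(s,H \right)} = -8 + 4 s$ ($T{\left(s,H \right)} = -8 + \left(3 s + s\right) = -8 + 4 s$)
$G{\left(u,j \right)} = 0$
$G{\left(21,T{\left(11,8 \right)} \right)} - 1940 = 0 - 1940 = -1940$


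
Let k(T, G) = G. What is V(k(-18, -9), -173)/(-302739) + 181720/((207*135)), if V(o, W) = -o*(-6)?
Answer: 3667682674/564002757 ≈ 6.5030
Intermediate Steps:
V(o, W) = 6*o
V(k(-18, -9), -173)/(-302739) + 181720/((207*135)) = (6*(-9))/(-302739) + 181720/((207*135)) = -54*(-1/302739) + 181720/27945 = 18/100913 + 181720*(1/27945) = 18/100913 + 36344/5589 = 3667682674/564002757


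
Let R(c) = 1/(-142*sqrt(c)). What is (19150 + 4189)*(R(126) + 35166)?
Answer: 820739274 - 23339*sqrt(14)/5964 ≈ 8.2074e+8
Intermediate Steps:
R(c) = -1/(142*sqrt(c))
(19150 + 4189)*(R(126) + 35166) = (19150 + 4189)*(-sqrt(14)/5964 + 35166) = 23339*(-sqrt(14)/5964 + 35166) = 23339*(35166 - sqrt(14)/5964) = 820739274 - 23339*sqrt(14)/5964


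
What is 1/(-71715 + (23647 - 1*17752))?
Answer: -1/65820 ≈ -1.5193e-5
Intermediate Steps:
1/(-71715 + (23647 - 1*17752)) = 1/(-71715 + (23647 - 17752)) = 1/(-71715 + 5895) = 1/(-65820) = -1/65820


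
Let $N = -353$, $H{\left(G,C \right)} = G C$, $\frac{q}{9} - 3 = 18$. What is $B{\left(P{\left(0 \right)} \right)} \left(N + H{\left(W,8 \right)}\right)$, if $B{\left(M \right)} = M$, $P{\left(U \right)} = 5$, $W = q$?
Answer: $5795$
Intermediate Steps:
$q = 189$ ($q = 27 + 9 \cdot 18 = 27 + 162 = 189$)
$W = 189$
$H{\left(G,C \right)} = C G$
$B{\left(P{\left(0 \right)} \right)} \left(N + H{\left(W,8 \right)}\right) = 5 \left(-353 + 8 \cdot 189\right) = 5 \left(-353 + 1512\right) = 5 \cdot 1159 = 5795$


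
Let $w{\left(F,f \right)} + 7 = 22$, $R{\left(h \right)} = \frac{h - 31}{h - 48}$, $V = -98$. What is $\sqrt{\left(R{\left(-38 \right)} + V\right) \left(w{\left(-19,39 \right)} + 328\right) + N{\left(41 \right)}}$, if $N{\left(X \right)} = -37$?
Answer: $\frac{i \sqrt{246847434}}{86} \approx 182.69 i$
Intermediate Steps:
$R{\left(h \right)} = \frac{-31 + h}{-48 + h}$
$w{\left(F,f \right)} = 15$ ($w{\left(F,f \right)} = -7 + 22 = 15$)
$\sqrt{\left(R{\left(-38 \right)} + V\right) \left(w{\left(-19,39 \right)} + 328\right) + N{\left(41 \right)}} = \sqrt{\left(\frac{-31 - 38}{-48 - 38} - 98\right) \left(15 + 328\right) - 37} = \sqrt{\left(\frac{1}{-86} \left(-69\right) - 98\right) 343 - 37} = \sqrt{\left(\left(- \frac{1}{86}\right) \left(-69\right) - 98\right) 343 - 37} = \sqrt{\left(\frac{69}{86} - 98\right) 343 - 37} = \sqrt{\left(- \frac{8359}{86}\right) 343 - 37} = \sqrt{- \frac{2867137}{86} - 37} = \sqrt{- \frac{2870319}{86}} = \frac{i \sqrt{246847434}}{86}$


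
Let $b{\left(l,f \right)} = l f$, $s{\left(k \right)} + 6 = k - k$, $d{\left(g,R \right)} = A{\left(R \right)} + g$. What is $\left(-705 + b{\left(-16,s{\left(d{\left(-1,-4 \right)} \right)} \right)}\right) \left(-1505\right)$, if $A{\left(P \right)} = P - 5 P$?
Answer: $916545$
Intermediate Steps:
$A{\left(P \right)} = - 4 P$
$d{\left(g,R \right)} = g - 4 R$ ($d{\left(g,R \right)} = - 4 R + g = g - 4 R$)
$s{\left(k \right)} = -6$ ($s{\left(k \right)} = -6 + \left(k - k\right) = -6 + 0 = -6$)
$b{\left(l,f \right)} = f l$
$\left(-705 + b{\left(-16,s{\left(d{\left(-1,-4 \right)} \right)} \right)}\right) \left(-1505\right) = \left(-705 - -96\right) \left(-1505\right) = \left(-705 + 96\right) \left(-1505\right) = \left(-609\right) \left(-1505\right) = 916545$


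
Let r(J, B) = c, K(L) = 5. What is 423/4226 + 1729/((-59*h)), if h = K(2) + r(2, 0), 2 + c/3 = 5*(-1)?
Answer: 3853033/1994672 ≈ 1.9317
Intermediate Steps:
c = -21 (c = -6 + 3*(5*(-1)) = -6 + 3*(-5) = -6 - 15 = -21)
r(J, B) = -21
h = -16 (h = 5 - 21 = -16)
423/4226 + 1729/((-59*h)) = 423/4226 + 1729/((-59*(-16))) = 423*(1/4226) + 1729/944 = 423/4226 + 1729*(1/944) = 423/4226 + 1729/944 = 3853033/1994672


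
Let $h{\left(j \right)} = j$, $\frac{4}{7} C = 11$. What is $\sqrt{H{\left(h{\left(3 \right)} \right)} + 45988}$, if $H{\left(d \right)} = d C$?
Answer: $\frac{\sqrt{184183}}{2} \approx 214.58$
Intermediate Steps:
$C = \frac{77}{4}$ ($C = \frac{7}{4} \cdot 11 = \frac{77}{4} \approx 19.25$)
$H{\left(d \right)} = \frac{77 d}{4}$ ($H{\left(d \right)} = d \frac{77}{4} = \frac{77 d}{4}$)
$\sqrt{H{\left(h{\left(3 \right)} \right)} + 45988} = \sqrt{\frac{77}{4} \cdot 3 + 45988} = \sqrt{\frac{231}{4} + 45988} = \sqrt{\frac{184183}{4}} = \frac{\sqrt{184183}}{2}$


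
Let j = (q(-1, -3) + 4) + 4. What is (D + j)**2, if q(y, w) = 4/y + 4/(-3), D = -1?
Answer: 25/9 ≈ 2.7778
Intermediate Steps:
q(y, w) = -4/3 + 4/y (q(y, w) = 4/y + 4*(-1/3) = 4/y - 4/3 = -4/3 + 4/y)
j = 8/3 (j = ((-4/3 + 4/(-1)) + 4) + 4 = ((-4/3 + 4*(-1)) + 4) + 4 = ((-4/3 - 4) + 4) + 4 = (-16/3 + 4) + 4 = -4/3 + 4 = 8/3 ≈ 2.6667)
(D + j)**2 = (-1 + 8/3)**2 = (5/3)**2 = 25/9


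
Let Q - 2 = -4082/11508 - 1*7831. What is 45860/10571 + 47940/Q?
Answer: -849978192940/476224681097 ≈ -1.7848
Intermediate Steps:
Q = -45050107/5754 (Q = 2 + (-4082/11508 - 1*7831) = 2 + (-4082*1/11508 - 7831) = 2 + (-2041/5754 - 7831) = 2 - 45061615/5754 = -45050107/5754 ≈ -7829.4)
45860/10571 + 47940/Q = 45860/10571 + 47940/(-45050107/5754) = 45860*(1/10571) + 47940*(-5754/45050107) = 45860/10571 - 275846760/45050107 = -849978192940/476224681097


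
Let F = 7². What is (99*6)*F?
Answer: 29106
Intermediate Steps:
F = 49
(99*6)*F = (99*6)*49 = 594*49 = 29106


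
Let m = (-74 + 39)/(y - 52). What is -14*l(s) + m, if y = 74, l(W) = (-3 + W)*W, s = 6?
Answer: -5579/22 ≈ -253.59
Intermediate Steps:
l(W) = W*(-3 + W)
m = -35/22 (m = (-74 + 39)/(74 - 52) = -35/22 ≈ -1.5909)
-14*l(s) + m = -84*(-3 + 6) - 35/22 = -84*3 - 35/22 = -14*18 - 35/22 = -252 - 35/22 = -5579/22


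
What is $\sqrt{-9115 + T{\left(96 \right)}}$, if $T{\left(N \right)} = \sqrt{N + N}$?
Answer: $\sqrt{-9115 + 8 \sqrt{3}} \approx 95.4 i$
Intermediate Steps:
$T{\left(N \right)} = \sqrt{2} \sqrt{N}$ ($T{\left(N \right)} = \sqrt{2 N} = \sqrt{2} \sqrt{N}$)
$\sqrt{-9115 + T{\left(96 \right)}} = \sqrt{-9115 + \sqrt{2} \sqrt{96}} = \sqrt{-9115 + \sqrt{2} \cdot 4 \sqrt{6}} = \sqrt{-9115 + 8 \sqrt{3}}$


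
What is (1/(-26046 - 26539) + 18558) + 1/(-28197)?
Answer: 162820561112/8773605 ≈ 18558.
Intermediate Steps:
(1/(-26046 - 26539) + 18558) + 1/(-28197) = (1/(-52585) + 18558) - 1/28197 = (-1/52585 + 18558) - 1/28197 = 975872429/52585 - 1/28197 = 162820561112/8773605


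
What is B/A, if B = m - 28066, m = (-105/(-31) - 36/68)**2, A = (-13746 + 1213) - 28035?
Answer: 3896237039/5633455036 ≈ 0.69162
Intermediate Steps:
A = -40568 (A = -12533 - 28035 = -40568)
m = 2268036/277729 (m = (-105*(-1/31) - 36*1/68)**2 = (105/31 - 9/17)**2 = (1506/527)**2 = 2268036/277729 ≈ 8.1664)
B = -7792474078/277729 (B = 2268036/277729 - 28066 = -7792474078/277729 ≈ -28058.)
B/A = -7792474078/277729/(-40568) = -7792474078/277729*(-1/40568) = 3896237039/5633455036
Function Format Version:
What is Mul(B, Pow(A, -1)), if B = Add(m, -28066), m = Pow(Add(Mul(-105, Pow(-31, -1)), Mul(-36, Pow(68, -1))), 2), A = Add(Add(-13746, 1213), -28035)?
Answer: Rational(3896237039, 5633455036) ≈ 0.69162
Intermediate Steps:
A = -40568 (A = Add(-12533, -28035) = -40568)
m = Rational(2268036, 277729) (m = Pow(Add(Mul(-105, Rational(-1, 31)), Mul(-36, Rational(1, 68))), 2) = Pow(Add(Rational(105, 31), Rational(-9, 17)), 2) = Pow(Rational(1506, 527), 2) = Rational(2268036, 277729) ≈ 8.1664)
B = Rational(-7792474078, 277729) (B = Add(Rational(2268036, 277729), -28066) = Rational(-7792474078, 277729) ≈ -28058.)
Mul(B, Pow(A, -1)) = Mul(Rational(-7792474078, 277729), Pow(-40568, -1)) = Mul(Rational(-7792474078, 277729), Rational(-1, 40568)) = Rational(3896237039, 5633455036)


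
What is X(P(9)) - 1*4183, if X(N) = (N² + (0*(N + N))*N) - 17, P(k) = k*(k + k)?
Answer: 22044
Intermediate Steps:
P(k) = 2*k² (P(k) = k*(2*k) = 2*k²)
X(N) = -17 + N² (X(N) = (N² + (0*(2*N))*N) - 17 = (N² + 0*N) - 17 = (N² + 0) - 17 = N² - 17 = -17 + N²)
X(P(9)) - 1*4183 = (-17 + (2*9²)²) - 1*4183 = (-17 + (2*81)²) - 4183 = (-17 + 162²) - 4183 = (-17 + 26244) - 4183 = 26227 - 4183 = 22044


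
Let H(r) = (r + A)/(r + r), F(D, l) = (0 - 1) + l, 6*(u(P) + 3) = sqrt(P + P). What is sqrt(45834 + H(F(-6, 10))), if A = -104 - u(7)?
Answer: sqrt(14848560 - 3*sqrt(14))/18 ≈ 214.08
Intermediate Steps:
u(P) = -3 + sqrt(2)*sqrt(P)/6 (u(P) = -3 + sqrt(P + P)/6 = -3 + sqrt(2*P)/6 = -3 + (sqrt(2)*sqrt(P))/6 = -3 + sqrt(2)*sqrt(P)/6)
A = -101 - sqrt(14)/6 (A = -104 - (-3 + sqrt(2)*sqrt(7)/6) = -104 - (-3 + sqrt(14)/6) = -104 + (3 - sqrt(14)/6) = -101 - sqrt(14)/6 ≈ -101.62)
F(D, l) = -1 + l
H(r) = (-101 + r - sqrt(14)/6)/(2*r) (H(r) = (r + (-101 - sqrt(14)/6))/(r + r) = (-101 + r - sqrt(14)/6)/((2*r)) = (-101 + r - sqrt(14)/6)*(1/(2*r)) = (-101 + r - sqrt(14)/6)/(2*r))
sqrt(45834 + H(F(-6, 10))) = sqrt(45834 + (-606 - sqrt(14) + 6*(-1 + 10))/(12*(-1 + 10))) = sqrt(45834 + (1/12)*(-606 - sqrt(14) + 6*9)/9) = sqrt(45834 + (1/12)*(1/9)*(-606 - sqrt(14) + 54)) = sqrt(45834 + (1/12)*(1/9)*(-552 - sqrt(14))) = sqrt(45834 + (-46/9 - sqrt(14)/108)) = sqrt(412460/9 - sqrt(14)/108)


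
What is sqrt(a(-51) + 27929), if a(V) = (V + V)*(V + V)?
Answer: sqrt(38333) ≈ 195.79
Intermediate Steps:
a(V) = 4*V**2 (a(V) = (2*V)*(2*V) = 4*V**2)
sqrt(a(-51) + 27929) = sqrt(4*(-51)**2 + 27929) = sqrt(4*2601 + 27929) = sqrt(10404 + 27929) = sqrt(38333)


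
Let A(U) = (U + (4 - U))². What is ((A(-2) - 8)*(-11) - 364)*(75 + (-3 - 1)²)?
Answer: -41132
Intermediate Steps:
A(U) = 16 (A(U) = 4² = 16)
((A(-2) - 8)*(-11) - 364)*(75 + (-3 - 1)²) = ((16 - 8)*(-11) - 364)*(75 + (-3 - 1)²) = (8*(-11) - 364)*(75 + (-4)²) = (-88 - 364)*(75 + 16) = -452*91 = -41132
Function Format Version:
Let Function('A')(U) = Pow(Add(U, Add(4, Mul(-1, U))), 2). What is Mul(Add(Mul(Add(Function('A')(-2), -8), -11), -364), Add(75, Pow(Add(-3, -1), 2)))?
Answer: -41132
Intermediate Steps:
Function('A')(U) = 16 (Function('A')(U) = Pow(4, 2) = 16)
Mul(Add(Mul(Add(Function('A')(-2), -8), -11), -364), Add(75, Pow(Add(-3, -1), 2))) = Mul(Add(Mul(Add(16, -8), -11), -364), Add(75, Pow(Add(-3, -1), 2))) = Mul(Add(Mul(8, -11), -364), Add(75, Pow(-4, 2))) = Mul(Add(-88, -364), Add(75, 16)) = Mul(-452, 91) = -41132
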